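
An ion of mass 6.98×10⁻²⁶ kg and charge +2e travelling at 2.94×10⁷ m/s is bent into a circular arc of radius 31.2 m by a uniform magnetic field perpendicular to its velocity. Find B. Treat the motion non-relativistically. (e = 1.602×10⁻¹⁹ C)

From |q|vB = mv²/r, B = mv/(|q|r).
B = (6.98×10⁻²⁶)(2.94×10⁷)/((3.204×10⁻¹⁹)(31.2)) ≈ 0.205 T.

B ≈ 0.205 T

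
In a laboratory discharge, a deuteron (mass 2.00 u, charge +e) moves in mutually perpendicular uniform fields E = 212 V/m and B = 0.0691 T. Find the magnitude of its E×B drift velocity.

The E×B drift speed is v_d = E/B.
v_d = 212/0.0691 = 3070 m/s.

v_d ≈ 3070 m/s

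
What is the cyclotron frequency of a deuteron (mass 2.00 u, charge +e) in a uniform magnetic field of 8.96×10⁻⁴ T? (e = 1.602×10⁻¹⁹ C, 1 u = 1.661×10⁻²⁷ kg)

f = |q|B/(2πm).
f = (1.602×10⁻¹⁹)(8.96×10⁻⁴)/(2π·3.322×10⁻²⁷) ≈ 6880 Hz.

f ≈ 6880 Hz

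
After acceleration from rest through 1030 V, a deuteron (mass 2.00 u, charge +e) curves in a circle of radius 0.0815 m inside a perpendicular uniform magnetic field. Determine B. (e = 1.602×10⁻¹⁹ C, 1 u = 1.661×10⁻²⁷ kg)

v = √(2|q|V/m) = √(2·1.602×10⁻¹⁹·1030/3.322×10⁻²⁷) ≈ 3.152×10⁵ m/s.
B = mv/(|q|r) = (3.322×10⁻²⁷)(3.152×10⁵)/((1.602×10⁻¹⁹)(0.0815)) ≈ 0.0802 T.

B ≈ 0.0802 T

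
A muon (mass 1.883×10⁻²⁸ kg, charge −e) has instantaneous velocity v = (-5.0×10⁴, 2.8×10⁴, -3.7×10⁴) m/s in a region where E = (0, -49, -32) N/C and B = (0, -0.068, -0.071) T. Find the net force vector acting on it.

F ≈ (7.22×10⁻¹⁶, 5.77×10⁻¹⁶, -5.40×10⁻¹⁶) N

v×B = (-4500, -3550, 3400) N/C.
E + v×B = (-4500, -3600, 3370) N/C.
F = q(E + v×B) = (−1.602×10⁻¹⁹ C)·(-4500, -3600, 3370) = (7.22×10⁻¹⁶, 5.77×10⁻¹⁶, -5.40×10⁻¹⁶) N.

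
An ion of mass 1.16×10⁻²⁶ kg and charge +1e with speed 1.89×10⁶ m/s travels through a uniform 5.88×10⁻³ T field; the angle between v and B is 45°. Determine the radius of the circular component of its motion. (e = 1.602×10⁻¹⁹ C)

v⊥ = v sinθ = 1.89×10⁶·sin45° ≈ 1.336×10⁶ m/s.
r = m v⊥/(|q|B) = (1.16×10⁻²⁶)(1.336×10⁶)/((1.602×10⁻¹⁹)(5.88×10⁻³)) ≈ 16.5 m.

r ≈ 16.5 m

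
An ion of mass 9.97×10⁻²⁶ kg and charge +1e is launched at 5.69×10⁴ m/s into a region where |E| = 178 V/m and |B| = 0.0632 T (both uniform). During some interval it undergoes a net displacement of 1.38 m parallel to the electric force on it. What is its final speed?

v_f ≈ 6.35×10⁴ m/s

B does no work; ΔKE = |q|E d.
½mv_f² = ½mv₀² + |q|Ed = ½(9.97×10⁻²⁶)(5.69×10⁴)² + (1.602×10⁻¹⁹)(178)(1.38) ≈ 1.614×10⁻¹⁶ J + 3.935×10⁻¹⁷ J ≈ 2.007×10⁻¹⁶ J.
v_f = √(2·2.007×10⁻¹⁶/9.97×10⁻²⁶) ≈ 6.35×10⁴ m/s.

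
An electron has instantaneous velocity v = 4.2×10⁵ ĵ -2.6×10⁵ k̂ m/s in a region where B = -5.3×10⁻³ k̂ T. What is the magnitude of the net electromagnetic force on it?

|F| ≈ 3.57×10⁻¹⁶ N

v×B = (-2230, 0, 0) N/C.
F = q v×B = (−1.602×10⁻¹⁹ C)·(-2230, 0, 0) = (3.57×10⁻¹⁶, 0, 0) N.
|F| = 3.57×10⁻¹⁶ N.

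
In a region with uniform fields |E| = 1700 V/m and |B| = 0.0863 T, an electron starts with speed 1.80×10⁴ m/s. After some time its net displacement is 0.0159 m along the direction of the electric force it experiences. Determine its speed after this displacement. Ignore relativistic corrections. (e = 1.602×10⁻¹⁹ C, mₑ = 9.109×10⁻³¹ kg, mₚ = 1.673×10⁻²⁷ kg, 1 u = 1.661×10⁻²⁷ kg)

B does no work; ΔKE = |q|E d.
½mv_f² = ½mv₀² + |q|Ed = ½(9.109×10⁻³¹)(1.80×10⁴)² + (1.602×10⁻¹⁹)(1700)(0.0159) ≈ 1.476×10⁻²² J + 4.330×10⁻¹⁸ J ≈ 4.330×10⁻¹⁸ J.
v_f = √(2·4.330×10⁻¹⁸/9.109×10⁻³¹) ≈ 3.08×10⁶ m/s.

v_f ≈ 3.08×10⁶ m/s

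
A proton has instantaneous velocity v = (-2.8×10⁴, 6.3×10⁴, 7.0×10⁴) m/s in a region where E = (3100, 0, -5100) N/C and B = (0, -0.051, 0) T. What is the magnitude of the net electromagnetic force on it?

|F| ≈ 1.22×10⁻¹⁵ N

v×B = (3570, 0, 1430) N/C.
E + v×B = (6670, 0, -3670) N/C.
F = q(E + v×B) = (1.602×10⁻¹⁹ C)·(6670, 0, -3670) = (1.07×10⁻¹⁵, 0, -5.88×10⁻¹⁶) N.
|F| = 1.22×10⁻¹⁵ N.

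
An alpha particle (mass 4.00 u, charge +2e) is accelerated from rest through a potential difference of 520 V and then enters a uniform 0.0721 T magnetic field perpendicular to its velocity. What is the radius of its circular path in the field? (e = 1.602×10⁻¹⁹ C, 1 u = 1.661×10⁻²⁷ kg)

Acceleration: |q|V = ½mv² ⇒ v = √(2|q|V/m) = √(2·3.204×10⁻¹⁹·520/6.644×10⁻²⁷) ≈ 2.239×10⁵ m/s.
In the field: r = mv/(|q|B) = (6.644×10⁻²⁷)(2.239×10⁵)/((3.204×10⁻¹⁹)(0.0721)) ≈ 0.0644 m.

r ≈ 0.0644 m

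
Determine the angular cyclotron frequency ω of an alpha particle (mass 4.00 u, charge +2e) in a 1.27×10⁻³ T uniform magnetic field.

ω = |q|B/m.
ω = (3.204×10⁻¹⁹)(1.27×10⁻³)/6.644×10⁻²⁷ ≈ 6.12×10⁴ rad/s.

ω ≈ 6.12×10⁴ rad/s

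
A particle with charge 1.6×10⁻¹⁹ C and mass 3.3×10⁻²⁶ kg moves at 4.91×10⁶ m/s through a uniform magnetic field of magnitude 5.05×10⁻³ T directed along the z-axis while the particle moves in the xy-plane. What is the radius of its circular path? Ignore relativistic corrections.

r ≈ 201 m

The magnetic force provides the centripetal force: |q|vB = mv²/r.
r = mv/(|q|B) = (3.3×10⁻²⁶)(4.91×10⁶)/((1.6×10⁻¹⁹)(5.05×10⁻³)) ≈ 201 m.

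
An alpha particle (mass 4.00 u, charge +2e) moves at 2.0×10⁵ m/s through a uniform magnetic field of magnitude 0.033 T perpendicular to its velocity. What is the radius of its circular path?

r ≈ 0.13 m

The magnetic force provides the centripetal force: |q|vB = mv²/r.
r = mv/(|q|B) = (6.644×10⁻²⁷)(2.0×10⁵)/((3.204×10⁻¹⁹)(0.033)) ≈ 0.13 m.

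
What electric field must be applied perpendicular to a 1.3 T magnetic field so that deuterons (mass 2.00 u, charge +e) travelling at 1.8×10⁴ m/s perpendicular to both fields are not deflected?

For straight-line motion qE = qvB, so E = vB.
E = 1.8×10⁴ × 1.3 = 2.3×10⁴ V/m.

E = 2.3×10⁴ V/m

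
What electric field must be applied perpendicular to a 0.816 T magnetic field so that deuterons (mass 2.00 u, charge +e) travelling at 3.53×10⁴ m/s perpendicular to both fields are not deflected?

E = 2.88×10⁴ V/m

For straight-line motion qE = qvB, so E = vB.
E = 3.53×10⁴ × 0.816 = 2.88×10⁴ V/m.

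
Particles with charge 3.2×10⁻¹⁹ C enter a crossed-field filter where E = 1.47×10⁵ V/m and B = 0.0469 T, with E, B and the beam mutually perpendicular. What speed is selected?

Zero net Lorentz force requires |qE| = |q v×B|, i.e. E = vB.
v = E/B = 1.47×10⁵/0.0469 = 3.13×10⁶ m/s.

v = 3.13×10⁶ m/s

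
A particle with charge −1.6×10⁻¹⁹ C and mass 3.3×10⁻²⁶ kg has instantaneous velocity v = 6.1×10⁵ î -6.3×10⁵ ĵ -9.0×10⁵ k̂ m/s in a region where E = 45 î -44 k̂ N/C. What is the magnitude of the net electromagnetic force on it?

|F| ≈ 1.01×10⁻¹⁷ N

Only an electric field acts, so F = qE = (−1.6×10⁻¹⁹ C)·(45.0, 0, -44.0) = (-7.20×10⁻¹⁸, 0, 7.04×10⁻¹⁸) N.
|F| = 1.01×10⁻¹⁷ N.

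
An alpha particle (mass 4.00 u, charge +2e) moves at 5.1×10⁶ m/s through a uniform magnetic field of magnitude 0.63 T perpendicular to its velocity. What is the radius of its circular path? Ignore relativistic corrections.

The magnetic force provides the centripetal force: |q|vB = mv²/r.
r = mv/(|q|B) = (6.644×10⁻²⁷)(5.1×10⁶)/((3.204×10⁻¹⁹)(0.63)) ≈ 0.17 m.

r ≈ 0.17 m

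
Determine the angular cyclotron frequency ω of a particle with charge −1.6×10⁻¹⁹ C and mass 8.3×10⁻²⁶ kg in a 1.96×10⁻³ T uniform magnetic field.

ω ≈ 3780 rad/s

ω = |q|B/m.
ω = (1.6×10⁻¹⁹)(1.96×10⁻³)/8.3×10⁻²⁶ ≈ 3780 rad/s.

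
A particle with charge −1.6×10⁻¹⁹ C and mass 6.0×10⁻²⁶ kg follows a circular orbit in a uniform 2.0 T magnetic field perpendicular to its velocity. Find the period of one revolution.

The cyclotron period depends only on m, q, B: T = 2πm/(|q|B).
T = 2π(6.0×10⁻²⁶)/((1.6×10⁻¹⁹)(2.0)) ≈ 1.2×10⁻⁶ s.

T ≈ 1.2×10⁻⁶ s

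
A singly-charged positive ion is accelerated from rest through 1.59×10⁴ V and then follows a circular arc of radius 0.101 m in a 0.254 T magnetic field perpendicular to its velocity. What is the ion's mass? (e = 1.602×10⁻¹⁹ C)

Combine |q|V = ½mv² and r = mv/(|q|B): eliminate v to get m = qB²r²/(2V).
m = (1.602×10⁻¹⁹)(0.254)²(0.101)²/(2·1.59×10⁴) ≈ 3.32×10⁻²⁷ kg.

m ≈ 3.32×10⁻²⁷ kg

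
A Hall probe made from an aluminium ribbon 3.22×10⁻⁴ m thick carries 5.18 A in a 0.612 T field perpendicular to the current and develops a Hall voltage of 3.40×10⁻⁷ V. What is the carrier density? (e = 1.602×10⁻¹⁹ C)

n ≈ 1.81×10²⁹ m⁻³

From V_H = IB/(n e t), n = IB/(V_H e t).
n = (5.18)(0.612)/((3.40×10⁻⁷)(1.602×10⁻¹⁹)(3.22×10⁻⁴)) ≈ 1.81×10²⁹ m⁻³.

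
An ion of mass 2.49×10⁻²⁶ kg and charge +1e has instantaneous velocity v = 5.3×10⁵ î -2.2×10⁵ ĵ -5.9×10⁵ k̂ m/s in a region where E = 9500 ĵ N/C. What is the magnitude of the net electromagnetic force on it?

|F| ≈ 1.52×10⁻¹⁵ N

Only an electric field acts, so F = qE = (1.602×10⁻¹⁹ C)·(0, 9500, 0) = (0, 1.52×10⁻¹⁵, 0) N.
|F| = 1.52×10⁻¹⁵ N.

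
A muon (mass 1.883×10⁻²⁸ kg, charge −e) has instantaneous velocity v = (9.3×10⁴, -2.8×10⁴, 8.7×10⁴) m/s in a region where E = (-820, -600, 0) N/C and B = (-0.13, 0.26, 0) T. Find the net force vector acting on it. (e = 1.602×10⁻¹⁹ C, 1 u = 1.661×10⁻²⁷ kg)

F ≈ (3.76×10⁻¹⁵, 1.91×10⁻¹⁵, -3.29×10⁻¹⁵) N

v×B = (-2.26×10⁴, -1.13×10⁴, 2.05×10⁴) N/C.
E + v×B = (-2.34×10⁴, -1.19×10⁴, 2.05×10⁴) N/C.
F = q(E + v×B) = (−1.602×10⁻¹⁹ C)·(-2.34×10⁴, -1.19×10⁴, 2.05×10⁴) = (3.76×10⁻¹⁵, 1.91×10⁻¹⁵, -3.29×10⁻¹⁵) N.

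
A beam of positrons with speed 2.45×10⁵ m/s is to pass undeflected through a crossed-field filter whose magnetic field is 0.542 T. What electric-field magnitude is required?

E = 1.33×10⁵ V/m

For straight-line motion qE = qvB, so E = vB.
E = 2.45×10⁵ × 0.542 = 1.33×10⁵ V/m.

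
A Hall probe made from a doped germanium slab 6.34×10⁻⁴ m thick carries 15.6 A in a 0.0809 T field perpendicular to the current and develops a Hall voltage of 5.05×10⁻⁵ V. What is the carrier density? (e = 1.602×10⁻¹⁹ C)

From V_H = IB/(n e t), n = IB/(V_H e t).
n = (15.6)(0.0809)/((5.05×10⁻⁵)(1.602×10⁻¹⁹)(6.34×10⁻⁴)) ≈ 2.46×10²⁶ m⁻³.

n ≈ 2.46×10²⁶ m⁻³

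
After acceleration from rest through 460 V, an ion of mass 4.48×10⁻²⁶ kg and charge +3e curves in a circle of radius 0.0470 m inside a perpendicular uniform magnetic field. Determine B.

B ≈ 0.197 T

v = √(2|q|V/m) = √(2·4.806×10⁻¹⁹·460/4.48×10⁻²⁶) ≈ 9.935×10⁴ m/s.
B = mv/(|q|r) = (4.48×10⁻²⁶)(9.935×10⁴)/((4.806×10⁻¹⁹)(0.0470)) ≈ 0.197 T.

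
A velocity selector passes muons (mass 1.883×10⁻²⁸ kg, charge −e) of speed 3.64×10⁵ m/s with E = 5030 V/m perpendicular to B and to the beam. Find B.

B = 0.0138 T

Balance of forces in the selector: qE = qvB ⇒ B = E/v.
B = 5030/3.64×10⁵ = 0.0138 T.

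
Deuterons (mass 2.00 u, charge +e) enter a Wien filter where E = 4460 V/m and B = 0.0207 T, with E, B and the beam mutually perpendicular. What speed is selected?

Straight-line motion ⇒ electric and magnetic forces cancel, so E = vB.
v = E/B = 4460/0.0207 = 2.15×10⁵ m/s.

v = 2.15×10⁵ m/s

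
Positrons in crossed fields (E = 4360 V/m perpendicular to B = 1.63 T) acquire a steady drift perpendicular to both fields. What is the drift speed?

The E×B drift speed is v_d = E/B.
v_d = 4360/1.63 = 2670 m/s.

v_d ≈ 2670 m/s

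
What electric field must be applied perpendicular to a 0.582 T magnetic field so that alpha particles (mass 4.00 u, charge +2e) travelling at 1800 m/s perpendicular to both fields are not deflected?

For straight-line motion qE = qvB, so E = vB.
E = 1800 × 0.582 = 1050 V/m.

E = 1050 V/m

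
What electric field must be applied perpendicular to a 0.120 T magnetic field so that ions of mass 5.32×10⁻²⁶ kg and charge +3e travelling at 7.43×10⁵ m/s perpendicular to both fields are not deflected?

For straight-line motion qE = qvB, so E = vB.
E = 7.43×10⁵ × 0.120 = 8.92×10⁴ V/m.

E = 8.92×10⁴ V/m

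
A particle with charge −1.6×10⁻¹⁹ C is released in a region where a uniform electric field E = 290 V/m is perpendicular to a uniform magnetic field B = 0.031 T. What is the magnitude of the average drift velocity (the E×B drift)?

v_d ≈ 9400 m/s

The steady drift has the magnetic force balancing the electric force, so v_d = E/B.
v_d = 290/0.031 = 9400 m/s.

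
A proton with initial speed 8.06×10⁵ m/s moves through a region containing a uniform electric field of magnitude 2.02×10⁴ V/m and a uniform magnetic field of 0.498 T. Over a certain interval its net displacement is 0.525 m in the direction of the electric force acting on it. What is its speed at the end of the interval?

v_f ≈ 1.64×10⁶ m/s

B does no work; ΔKE = |q|E d.
½mv_f² = ½mv₀² + |q|Ed = ½(1.673×10⁻²⁷)(8.06×10⁵)² + (1.602×10⁻¹⁹)(2.02×10⁴)(0.525) ≈ 5.434×10⁻¹⁶ J + 1.699×10⁻¹⁵ J ≈ 2.242×10⁻¹⁵ J.
v_f = √(2·2.242×10⁻¹⁵/1.673×10⁻²⁷) ≈ 1.64×10⁶ m/s.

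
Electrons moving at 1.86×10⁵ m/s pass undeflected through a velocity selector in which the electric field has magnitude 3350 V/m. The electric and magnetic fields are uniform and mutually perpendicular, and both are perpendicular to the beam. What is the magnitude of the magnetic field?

B = 0.0180 T

Balance of forces in the selector: qE = qvB ⇒ B = E/v.
B = 3350/1.86×10⁵ = 0.0180 T.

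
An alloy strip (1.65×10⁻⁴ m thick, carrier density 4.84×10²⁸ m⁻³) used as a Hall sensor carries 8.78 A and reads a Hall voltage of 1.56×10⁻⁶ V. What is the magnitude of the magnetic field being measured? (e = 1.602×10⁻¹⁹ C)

B ≈ 0.227 T

From V_H = IB/(n e t), B = V_H n e t / I.
B = (1.56×10⁻⁶)(4.84×10²⁸)(1.602×10⁻¹⁹)(1.65×10⁻⁴)/8.78 ≈ 0.227 T.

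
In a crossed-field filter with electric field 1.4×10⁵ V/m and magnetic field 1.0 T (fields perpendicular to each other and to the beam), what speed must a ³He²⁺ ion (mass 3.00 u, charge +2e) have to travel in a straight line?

For undeflected motion the electric and magnetic forces balance: qE = qvB.
v = E/B = 1.4×10⁵/1.0 = 1.4×10⁵ m/s.
The result is independent of the particle's charge and mass.

v = 1.4×10⁵ m/s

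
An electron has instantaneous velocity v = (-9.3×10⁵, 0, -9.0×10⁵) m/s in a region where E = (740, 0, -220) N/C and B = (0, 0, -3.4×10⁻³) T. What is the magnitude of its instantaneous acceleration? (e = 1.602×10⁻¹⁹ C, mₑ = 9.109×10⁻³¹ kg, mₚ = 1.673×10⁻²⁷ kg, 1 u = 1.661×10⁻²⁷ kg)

|a| ≈ 5.72×10¹⁴ m/s²

v×B = (0, -3160, 0) N/C.
E + v×B = (740, -3160, -220) N/C.
F = q(E + v×B) = (−1.602×10⁻¹⁹ C)·(740, -3160, -220) = (-1.19×10⁻¹⁶, 5.07×10⁻¹⁶, 3.52×10⁻¹⁷) N.
|a| = |F|/m = 5.214×10⁻¹⁶/9.109×10⁻³¹ ≈ 5.72×10¹⁴ m/s².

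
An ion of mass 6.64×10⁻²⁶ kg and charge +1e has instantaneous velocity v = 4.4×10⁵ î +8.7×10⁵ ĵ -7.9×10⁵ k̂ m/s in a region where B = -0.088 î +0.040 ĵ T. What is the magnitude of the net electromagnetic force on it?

|F| ≈ 1.94×10⁻¹⁴ N

v×B = (3.16×10⁴, 6.95×10⁴, 9.42×10⁴) N/C.
F = q v×B = (1.602×10⁻¹⁹ C)·(3.16×10⁴, 6.95×10⁴, 9.42×10⁴) = (5.06×10⁻¹⁵, 1.11×10⁻¹⁴, 1.51×10⁻¹⁴) N.
|F| = 1.94×10⁻¹⁴ N.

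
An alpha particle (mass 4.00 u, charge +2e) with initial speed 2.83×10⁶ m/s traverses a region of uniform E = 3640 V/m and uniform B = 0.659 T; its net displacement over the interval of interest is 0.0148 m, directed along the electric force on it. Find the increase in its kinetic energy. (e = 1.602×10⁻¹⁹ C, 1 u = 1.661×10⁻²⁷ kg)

ΔKE ≈ 1.73×10⁻¹⁷ J

The magnetic force is always ⟂ v and does no work; only the electric force changes KE.
ΔKE = F_E · d = |q|E d = (3.204×10⁻¹⁹)(3640)(0.0148) ≈ 1.73×10⁻¹⁷ J.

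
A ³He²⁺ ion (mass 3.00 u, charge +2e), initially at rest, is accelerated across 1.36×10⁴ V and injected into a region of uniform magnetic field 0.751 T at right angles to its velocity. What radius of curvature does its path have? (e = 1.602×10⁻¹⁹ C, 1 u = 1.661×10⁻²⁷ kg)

r ≈ 0.0274 m

Acceleration: |q|V = ½mv² ⇒ v = √(2|q|V/m) = √(2·3.204×10⁻¹⁹·1.36×10⁴/4.983×10⁻²⁷) ≈ 1.322×10⁶ m/s.
In the field: r = mv/(|q|B) = (4.983×10⁻²⁷)(1.322×10⁶)/((3.204×10⁻¹⁹)(0.751)) ≈ 0.0274 m.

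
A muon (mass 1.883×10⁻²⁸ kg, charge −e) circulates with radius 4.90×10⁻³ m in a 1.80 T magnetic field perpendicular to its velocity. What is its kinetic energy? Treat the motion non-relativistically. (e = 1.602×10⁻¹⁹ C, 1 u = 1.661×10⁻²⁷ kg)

v = |q|Br/m, then KE = ½mv² = (qBr)²/(2m).
v = (1.602×10⁻¹⁹)(1.80)(4.90×10⁻³)/1.883×10⁻²⁸ ≈ 7.504×10⁶ m/s.
KE = ½(1.883×10⁻²⁸)(7.504×10⁶)² ≈ 5.30×10⁻¹⁵ J.

KE ≈ 5.30×10⁻¹⁵ J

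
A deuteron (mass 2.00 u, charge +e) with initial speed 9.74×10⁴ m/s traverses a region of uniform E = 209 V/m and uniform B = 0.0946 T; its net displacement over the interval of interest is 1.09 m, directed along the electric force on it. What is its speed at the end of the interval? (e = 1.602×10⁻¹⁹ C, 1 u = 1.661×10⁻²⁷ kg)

v_f ≈ 1.77×10⁵ m/s

B does no work; ΔKE = |q|E d.
½mv_f² = ½mv₀² + |q|Ed = ½(3.322×10⁻²⁷)(9.74×10⁴)² + (1.602×10⁻¹⁹)(209)(1.09) ≈ 1.576×10⁻¹⁷ J + 3.650×10⁻¹⁷ J ≈ 5.225×10⁻¹⁷ J.
v_f = √(2·5.225×10⁻¹⁷/3.322×10⁻²⁷) ≈ 1.77×10⁵ m/s.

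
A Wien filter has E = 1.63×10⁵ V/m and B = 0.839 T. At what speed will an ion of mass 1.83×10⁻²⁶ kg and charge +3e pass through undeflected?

For undeflected motion the electric and magnetic forces balance: qE = qvB.
v = E/B = 1.63×10⁵/0.839 = 1.94×10⁵ m/s.

v = 1.94×10⁵ m/s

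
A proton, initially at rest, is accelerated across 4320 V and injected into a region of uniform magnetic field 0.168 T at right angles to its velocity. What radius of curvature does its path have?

Acceleration: |q|V = ½mv² ⇒ v = √(2|q|V/m) = √(2·1.602×10⁻¹⁹·4320/1.673×10⁻²⁷) ≈ 9.096×10⁵ m/s.
In the field: r = mv/(|q|B) = (1.673×10⁻²⁷)(9.096×10⁵)/((1.602×10⁻¹⁹)(0.168)) ≈ 0.0565 m.

r ≈ 0.0565 m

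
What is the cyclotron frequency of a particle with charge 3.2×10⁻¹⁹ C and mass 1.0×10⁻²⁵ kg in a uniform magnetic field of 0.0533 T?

f ≈ 2.71×10⁴ Hz

f = |q|B/(2πm).
f = (3.2×10⁻¹⁹)(0.0533)/(2π·1.0×10⁻²⁵) ≈ 2.71×10⁴ Hz.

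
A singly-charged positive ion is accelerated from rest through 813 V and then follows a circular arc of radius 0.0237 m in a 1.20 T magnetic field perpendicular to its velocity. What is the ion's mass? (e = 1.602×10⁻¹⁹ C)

Combine |q|V = ½mv² and r = mv/(|q|B): eliminate v to get m = qB²r²/(2V).
m = (1.602×10⁻¹⁹)(1.20)²(0.0237)²/(2·813) ≈ 7.97×10⁻²⁶ kg.

m ≈ 7.97×10⁻²⁶ kg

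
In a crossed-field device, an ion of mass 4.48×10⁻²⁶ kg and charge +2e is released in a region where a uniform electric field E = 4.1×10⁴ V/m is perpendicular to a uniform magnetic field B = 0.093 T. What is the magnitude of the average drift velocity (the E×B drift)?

In crossed fields the guiding centre drifts at v_d = |E×B|/B² = E/B, independent of charge and mass.
v_d = 4.1×10⁴/0.093 = 4.4×10⁵ m/s.

v_d ≈ 4.4×10⁵ m/s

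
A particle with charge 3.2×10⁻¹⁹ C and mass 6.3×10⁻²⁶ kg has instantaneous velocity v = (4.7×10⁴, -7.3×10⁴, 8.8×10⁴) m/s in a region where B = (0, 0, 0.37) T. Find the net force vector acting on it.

F ≈ (-8.64×10⁻¹⁵, -5.56×10⁻¹⁵, 0) N

v×B = (-2.70×10⁴, -1.74×10⁴, 0) N/C.
F = q v×B = (3.2×10⁻¹⁹ C)·(-2.70×10⁴, -1.74×10⁴, 0) = (-8.64×10⁻¹⁵, -5.56×10⁻¹⁵, 0) N.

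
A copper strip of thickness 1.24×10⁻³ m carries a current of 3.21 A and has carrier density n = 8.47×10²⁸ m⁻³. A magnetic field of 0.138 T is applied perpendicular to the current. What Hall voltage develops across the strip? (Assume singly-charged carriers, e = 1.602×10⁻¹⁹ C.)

V_H = IB/(n e t).
V_H = (3.21)(0.138)/((8.47×10²⁸)(1.602×10⁻¹⁹)(1.24×10⁻³)) ≈ 2.63×10⁻⁸ V.

V_H ≈ 2.63×10⁻⁸ V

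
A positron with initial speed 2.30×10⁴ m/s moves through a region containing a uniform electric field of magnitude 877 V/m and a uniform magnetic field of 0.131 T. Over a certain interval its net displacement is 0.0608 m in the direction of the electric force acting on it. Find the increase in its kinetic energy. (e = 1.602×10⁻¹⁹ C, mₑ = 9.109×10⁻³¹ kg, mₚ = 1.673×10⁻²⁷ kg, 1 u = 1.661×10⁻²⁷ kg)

ΔKE ≈ 8.54×10⁻¹⁸ J

The magnetic force is always ⟂ v and does no work; only the electric force changes KE.
ΔKE = F_E · d = |q|E d = (1.602×10⁻¹⁹)(877)(0.0608) ≈ 8.54×10⁻¹⁸ J.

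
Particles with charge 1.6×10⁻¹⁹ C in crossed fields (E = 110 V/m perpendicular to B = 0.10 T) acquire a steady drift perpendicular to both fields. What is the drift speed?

v_d ≈ 1100 m/s

The steady drift has the magnetic force balancing the electric force, so v_d = E/B.
v_d = 110/0.10 = 1100 m/s.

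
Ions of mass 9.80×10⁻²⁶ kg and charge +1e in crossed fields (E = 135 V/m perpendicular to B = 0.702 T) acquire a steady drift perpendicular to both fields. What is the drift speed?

The steady drift has the magnetic force balancing the electric force, so v_d = E/B.
v_d = 135/0.702 = 192 m/s.

v_d ≈ 192 m/s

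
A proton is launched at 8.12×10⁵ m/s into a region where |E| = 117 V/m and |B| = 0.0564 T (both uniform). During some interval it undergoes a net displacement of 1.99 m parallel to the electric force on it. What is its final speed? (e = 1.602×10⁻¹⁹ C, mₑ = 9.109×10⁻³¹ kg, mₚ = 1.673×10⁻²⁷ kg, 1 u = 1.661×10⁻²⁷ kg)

v_f ≈ 8.39×10⁵ m/s

B does no work; ΔKE = |q|E d.
½mv_f² = ½mv₀² + |q|Ed = ½(1.673×10⁻²⁷)(8.12×10⁵)² + (1.602×10⁻¹⁹)(117)(1.99) ≈ 5.515×10⁻¹⁶ J + 3.730×10⁻¹⁷ J ≈ 5.888×10⁻¹⁶ J.
v_f = √(2·5.888×10⁻¹⁶/1.673×10⁻²⁷) ≈ 8.39×10⁵ m/s.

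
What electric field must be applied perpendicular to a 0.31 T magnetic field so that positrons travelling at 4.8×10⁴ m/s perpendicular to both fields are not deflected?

E = 1.5×10⁴ V/m

For straight-line motion qE = qvB, so E = vB.
E = 4.8×10⁴ × 0.31 = 1.5×10⁴ V/m.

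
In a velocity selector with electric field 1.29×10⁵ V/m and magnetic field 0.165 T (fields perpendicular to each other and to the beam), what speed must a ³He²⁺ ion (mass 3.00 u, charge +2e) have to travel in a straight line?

For undeflected motion the electric and magnetic forces balance: qE = qvB.
v = E/B = 1.29×10⁵/0.165 = 7.82×10⁵ m/s.

v = 7.82×10⁵ m/s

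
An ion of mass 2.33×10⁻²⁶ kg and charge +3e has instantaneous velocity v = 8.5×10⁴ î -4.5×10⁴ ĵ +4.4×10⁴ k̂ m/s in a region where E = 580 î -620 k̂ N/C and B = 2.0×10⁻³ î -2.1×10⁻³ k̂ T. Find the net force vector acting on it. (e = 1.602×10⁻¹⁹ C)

v×B = (94.5, 266, 90.0) N/C.
E + v×B = (674, 266, -530) N/C.
F = q(E + v×B) = (4.806×10⁻¹⁹ C)·(674, 266, -530) = (3.24×10⁻¹⁶, 1.28×10⁻¹⁶, -2.55×10⁻¹⁶) N.

F ≈ (3.24×10⁻¹⁶, 1.28×10⁻¹⁶, -2.55×10⁻¹⁶) N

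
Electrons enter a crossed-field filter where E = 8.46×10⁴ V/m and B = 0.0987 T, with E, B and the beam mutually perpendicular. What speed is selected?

v = 8.57×10⁵ m/s

Zero net Lorentz force requires |qE| = |q v×B|, i.e. E = vB.
v = E/B = 8.46×10⁴/0.0987 = 8.57×10⁵ m/s.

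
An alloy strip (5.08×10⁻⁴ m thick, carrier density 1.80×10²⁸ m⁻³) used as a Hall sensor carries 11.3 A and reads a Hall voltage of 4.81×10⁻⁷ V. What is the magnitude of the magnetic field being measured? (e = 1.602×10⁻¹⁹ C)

From V_H = IB/(n e t), B = V_H n e t / I.
B = (4.81×10⁻⁷)(1.80×10²⁸)(1.602×10⁻¹⁹)(5.08×10⁻⁴)/11.3 ≈ 0.0624 T.

B ≈ 0.0624 T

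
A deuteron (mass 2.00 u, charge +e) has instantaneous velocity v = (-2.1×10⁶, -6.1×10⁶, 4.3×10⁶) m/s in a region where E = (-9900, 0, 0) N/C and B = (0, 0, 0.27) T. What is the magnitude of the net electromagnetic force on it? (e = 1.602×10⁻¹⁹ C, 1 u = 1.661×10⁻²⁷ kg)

v×B = (-1.65×10⁶, 5.67×10⁵, 0) N/C.
E + v×B = (-1.66×10⁶, 5.67×10⁵, 0) N/C.
F = q(E + v×B) = (1.602×10⁻¹⁹ C)·(-1.66×10⁶, 5.67×10⁵, 0) = (-2.65×10⁻¹³, 9.08×10⁻¹⁴, 0) N.
|F| = 2.81×10⁻¹³ N.

|F| ≈ 2.81×10⁻¹³ N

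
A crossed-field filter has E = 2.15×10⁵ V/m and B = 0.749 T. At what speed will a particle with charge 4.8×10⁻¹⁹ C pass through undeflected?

For undeflected motion the electric and magnetic forces balance: qE = qvB.
v = E/B = 2.15×10⁵/0.749 = 2.87×10⁵ m/s.

v = 2.87×10⁵ m/s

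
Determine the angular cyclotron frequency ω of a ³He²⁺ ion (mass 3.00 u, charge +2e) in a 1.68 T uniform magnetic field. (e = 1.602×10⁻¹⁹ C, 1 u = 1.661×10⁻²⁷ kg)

ω = |q|B/m.
ω = (3.204×10⁻¹⁹)(1.68)/4.983×10⁻²⁷ ≈ 1.08×10⁸ rad/s.

ω ≈ 1.08×10⁸ rad/s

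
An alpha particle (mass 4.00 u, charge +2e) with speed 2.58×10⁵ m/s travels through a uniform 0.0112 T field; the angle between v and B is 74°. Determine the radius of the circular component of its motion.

v⊥ = v sinθ = 2.58×10⁵·sin74° ≈ 2.480×10⁵ m/s.
r = m v⊥/(|q|B) = (6.644×10⁻²⁷)(2.480×10⁵)/((3.204×10⁻¹⁹)(0.0112)) ≈ 0.459 m.

r ≈ 0.459 m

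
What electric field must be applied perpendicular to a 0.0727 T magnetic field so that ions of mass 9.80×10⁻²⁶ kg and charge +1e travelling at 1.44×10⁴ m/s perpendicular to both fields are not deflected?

For straight-line motion qE = qvB, so E = vB.
E = 1.44×10⁴ × 0.0727 = 1050 V/m.

E = 1050 V/m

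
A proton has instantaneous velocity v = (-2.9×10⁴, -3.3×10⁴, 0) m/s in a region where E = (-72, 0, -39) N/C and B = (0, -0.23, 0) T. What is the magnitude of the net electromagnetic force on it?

|F| ≈ 1.06×10⁻¹⁵ N

v×B = (0, 0, 6670) N/C.
E + v×B = (-72.0, 0, 6630) N/C.
F = q(E + v×B) = (1.602×10⁻¹⁹ C)·(-72.0, 0, 6630) = (-1.15×10⁻¹⁷, 0, 1.06×10⁻¹⁵) N.
|F| = 1.06×10⁻¹⁵ N.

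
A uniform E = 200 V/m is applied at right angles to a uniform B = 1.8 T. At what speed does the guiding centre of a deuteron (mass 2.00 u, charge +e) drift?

In crossed fields the guiding centre drifts at v_d = |E×B|/B² = E/B, independent of charge and mass.
v_d = 200/1.8 = 110 m/s.

v_d ≈ 110 m/s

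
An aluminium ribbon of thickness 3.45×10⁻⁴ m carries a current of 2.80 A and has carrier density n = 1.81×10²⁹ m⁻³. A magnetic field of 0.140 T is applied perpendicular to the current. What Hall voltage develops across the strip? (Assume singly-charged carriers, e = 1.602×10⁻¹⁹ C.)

V_H ≈ 3.92×10⁻⁸ V

V_H = IB/(n e t).
V_H = (2.80)(0.140)/((1.81×10²⁹)(1.602×10⁻¹⁹)(3.45×10⁻⁴)) ≈ 3.92×10⁻⁸ V.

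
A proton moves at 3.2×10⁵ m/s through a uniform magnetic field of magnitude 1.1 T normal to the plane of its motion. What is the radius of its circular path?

The magnetic force provides the centripetal force: |q|vB = mv²/r.
r = mv/(|q|B) = (1.673×10⁻²⁷)(3.2×10⁵)/((1.602×10⁻¹⁹)(1.1)) ≈ 3.0×10⁻³ m.

r ≈ 3.0×10⁻³ m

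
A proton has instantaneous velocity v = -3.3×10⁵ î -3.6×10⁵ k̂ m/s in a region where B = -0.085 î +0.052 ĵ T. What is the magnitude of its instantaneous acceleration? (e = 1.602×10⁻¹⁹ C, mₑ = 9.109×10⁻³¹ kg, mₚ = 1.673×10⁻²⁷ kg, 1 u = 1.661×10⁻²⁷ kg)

v×B = (1.87×10⁴, 3.06×10⁴, -1.72×10⁴) N/C.
F = q v×B = (1.602×10⁻¹⁹ C)·(1.87×10⁴, 3.06×10⁴, -1.72×10⁴) = (3.00×10⁻¹⁵, 4.90×10⁻¹⁵, -2.75×10⁻¹⁵) N.
|a| = |F|/m = 6.370×10⁻¹⁵/1.673×10⁻²⁷ ≈ 3.81×10¹² m/s².

|a| ≈ 3.81×10¹² m/s²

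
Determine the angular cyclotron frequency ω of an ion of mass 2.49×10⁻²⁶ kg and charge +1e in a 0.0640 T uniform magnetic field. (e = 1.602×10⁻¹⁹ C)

ω = |q|B/m.
ω = (1.602×10⁻¹⁹)(0.0640)/2.49×10⁻²⁶ ≈ 4.12×10⁵ rad/s.

ω ≈ 4.12×10⁵ rad/s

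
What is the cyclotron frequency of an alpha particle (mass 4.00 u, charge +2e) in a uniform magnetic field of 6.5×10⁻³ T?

f ≈ 5.0×10⁴ Hz

f = |q|B/(2πm).
f = (3.204×10⁻¹⁹)(6.5×10⁻³)/(2π·6.644×10⁻²⁷) ≈ 5.0×10⁴ Hz.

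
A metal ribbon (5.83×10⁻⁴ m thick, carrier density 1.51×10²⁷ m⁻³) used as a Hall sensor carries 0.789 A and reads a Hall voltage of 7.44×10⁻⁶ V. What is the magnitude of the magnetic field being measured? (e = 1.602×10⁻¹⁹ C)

B ≈ 1.33 T

From V_H = IB/(n e t), B = V_H n e t / I.
B = (7.44×10⁻⁶)(1.51×10²⁷)(1.602×10⁻¹⁹)(5.83×10⁻⁴)/0.789 ≈ 1.33 T.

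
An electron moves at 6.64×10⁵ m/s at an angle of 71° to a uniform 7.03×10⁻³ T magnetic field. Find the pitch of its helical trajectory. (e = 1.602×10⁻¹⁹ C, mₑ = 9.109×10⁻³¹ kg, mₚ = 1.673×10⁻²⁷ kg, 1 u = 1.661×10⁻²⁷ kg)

p ≈ 1.10×10⁻³ m

v∥ = v cosθ = 6.64×10⁵·cos71° ≈ 2.162×10⁵ m/s.
T = 2πm/(|q|B) = 2π(9.109×10⁻³¹)/((1.602×10⁻¹⁹)(7.03×10⁻³)) ≈ 5.082×10⁻⁹ s.
pitch = v∥ T = (2.162×10⁵)(5.082×10⁻⁹) ≈ 1.10×10⁻³ m.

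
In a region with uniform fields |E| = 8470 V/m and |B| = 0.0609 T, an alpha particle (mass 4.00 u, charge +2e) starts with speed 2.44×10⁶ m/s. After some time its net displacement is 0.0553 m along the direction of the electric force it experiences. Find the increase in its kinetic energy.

ΔKE ≈ 1.50×10⁻¹⁶ J

The magnetic force is always ⟂ v and does no work; only the electric force changes KE.
ΔKE = F_E · d = |q|E d = (3.204×10⁻¹⁹)(8470)(0.0553) ≈ 1.50×10⁻¹⁶ J.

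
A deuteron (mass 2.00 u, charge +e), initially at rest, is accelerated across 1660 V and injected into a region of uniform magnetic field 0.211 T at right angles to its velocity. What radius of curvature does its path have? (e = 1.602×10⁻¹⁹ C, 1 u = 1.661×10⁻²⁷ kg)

r ≈ 0.0393 m

Acceleration: |q|V = ½mv² ⇒ v = √(2|q|V/m) = √(2·1.602×10⁻¹⁹·1660/3.322×10⁻²⁷) ≈ 4.001×10⁵ m/s.
In the field: r = mv/(|q|B) = (3.322×10⁻²⁷)(4.001×10⁵)/((1.602×10⁻¹⁹)(0.211)) ≈ 0.0393 m.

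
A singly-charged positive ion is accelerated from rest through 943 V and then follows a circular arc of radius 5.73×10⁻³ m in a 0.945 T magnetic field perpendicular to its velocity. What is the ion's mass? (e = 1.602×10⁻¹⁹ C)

m ≈ 2.49×10⁻²⁷ kg

Combine |q|V = ½mv² and r = mv/(|q|B): eliminate v to get m = qB²r²/(2V).
m = (1.602×10⁻¹⁹)(0.945)²(5.73×10⁻³)²/(2·943) ≈ 2.49×10⁻²⁷ kg.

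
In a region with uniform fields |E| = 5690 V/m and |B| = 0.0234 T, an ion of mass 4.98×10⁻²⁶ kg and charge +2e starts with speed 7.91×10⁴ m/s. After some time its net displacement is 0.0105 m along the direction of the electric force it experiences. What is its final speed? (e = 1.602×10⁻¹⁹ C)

B does no work; ΔKE = |q|E d.
½mv_f² = ½mv₀² + |q|Ed = ½(4.98×10⁻²⁶)(7.91×10⁴)² + (3.204×10⁻¹⁹)(5690)(0.0105) ≈ 1.558×10⁻¹⁶ J + 1.914×10⁻¹⁷ J ≈ 1.749×10⁻¹⁶ J.
v_f = √(2·1.749×10⁻¹⁶/4.98×10⁻²⁶) ≈ 8.38×10⁴ m/s.

v_f ≈ 8.38×10⁴ m/s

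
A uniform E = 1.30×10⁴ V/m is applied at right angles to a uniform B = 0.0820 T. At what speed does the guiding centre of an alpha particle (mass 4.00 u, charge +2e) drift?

In crossed fields the guiding centre drifts at v_d = |E×B|/B² = E/B, independent of charge and mass.
v_d = 1.30×10⁴/0.0820 = 1.59×10⁵ m/s.

v_d ≈ 1.59×10⁵ m/s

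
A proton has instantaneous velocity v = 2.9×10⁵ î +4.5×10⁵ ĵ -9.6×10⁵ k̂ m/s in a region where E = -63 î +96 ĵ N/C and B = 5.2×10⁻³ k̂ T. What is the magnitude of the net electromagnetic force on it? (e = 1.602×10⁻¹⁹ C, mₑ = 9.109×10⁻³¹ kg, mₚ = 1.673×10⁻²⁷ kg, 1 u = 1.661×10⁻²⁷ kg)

|F| ≈ 4.29×10⁻¹⁶ N

v×B = (2340, -1510, 0) N/C.
E + v×B = (2280, -1410, 0) N/C.
F = q(E + v×B) = (1.602×10⁻¹⁹ C)·(2280, -1410, 0) = (3.65×10⁻¹⁶, -2.26×10⁻¹⁶, 0) N.
|F| = 4.29×10⁻¹⁶ N.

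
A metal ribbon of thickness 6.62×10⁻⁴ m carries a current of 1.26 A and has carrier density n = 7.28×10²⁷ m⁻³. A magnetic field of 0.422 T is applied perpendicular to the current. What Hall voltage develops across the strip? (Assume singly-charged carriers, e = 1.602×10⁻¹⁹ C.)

V_H = IB/(n e t).
V_H = (1.26)(0.422)/((7.28×10²⁷)(1.602×10⁻¹⁹)(6.62×10⁻⁴)) ≈ 6.89×10⁻⁷ V.

V_H ≈ 6.89×10⁻⁷ V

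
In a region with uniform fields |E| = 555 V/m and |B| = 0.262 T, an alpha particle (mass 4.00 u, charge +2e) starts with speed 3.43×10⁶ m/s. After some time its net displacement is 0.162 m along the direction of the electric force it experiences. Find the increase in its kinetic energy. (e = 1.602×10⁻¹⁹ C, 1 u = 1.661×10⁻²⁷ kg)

The magnetic force is always ⟂ v and does no work; only the electric force changes KE.
ΔKE = F_E · d = |q|E d = (3.204×10⁻¹⁹)(555)(0.162) ≈ 2.88×10⁻¹⁷ J.

ΔKE ≈ 2.88×10⁻¹⁷ J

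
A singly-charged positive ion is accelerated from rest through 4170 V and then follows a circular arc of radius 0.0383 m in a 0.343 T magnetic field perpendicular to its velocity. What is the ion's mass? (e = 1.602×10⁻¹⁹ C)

m ≈ 3.31×10⁻²⁷ kg

Combine |q|V = ½mv² and r = mv/(|q|B): eliminate v to get m = qB²r²/(2V).
m = (1.602×10⁻¹⁹)(0.343)²(0.0383)²/(2·4170) ≈ 3.31×10⁻²⁷ kg.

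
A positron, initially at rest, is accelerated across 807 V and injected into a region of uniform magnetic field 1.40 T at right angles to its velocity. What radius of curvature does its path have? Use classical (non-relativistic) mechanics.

r ≈ 6.84×10⁻⁵ m

Acceleration: |q|V = ½mv² ⇒ v = √(2|q|V/m) = √(2·1.602×10⁻¹⁹·807/9.109×10⁻³¹) ≈ 1.685×10⁷ m/s.
In the field: r = mv/(|q|B) = (9.109×10⁻³¹)(1.685×10⁷)/((1.602×10⁻¹⁹)(1.40)) ≈ 6.84×10⁻⁵ m.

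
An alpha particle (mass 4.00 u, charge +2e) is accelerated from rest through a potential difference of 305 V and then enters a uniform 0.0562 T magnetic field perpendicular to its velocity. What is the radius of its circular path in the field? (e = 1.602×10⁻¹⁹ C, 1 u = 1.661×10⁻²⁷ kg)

Acceleration: |q|V = ½mv² ⇒ v = √(2|q|V/m) = √(2·3.204×10⁻¹⁹·305/6.644×10⁻²⁷) ≈ 1.715×10⁵ m/s.
In the field: r = mv/(|q|B) = (6.644×10⁻²⁷)(1.715×10⁵)/((3.204×10⁻¹⁹)(0.0562)) ≈ 0.0633 m.

r ≈ 0.0633 m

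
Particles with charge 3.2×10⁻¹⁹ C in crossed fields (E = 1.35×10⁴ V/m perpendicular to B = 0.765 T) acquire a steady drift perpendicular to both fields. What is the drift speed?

In crossed fields the guiding centre drifts at v_d = |E×B|/B² = E/B, independent of charge and mass.
v_d = 1.35×10⁴/0.765 = 1.76×10⁴ m/s.

v_d ≈ 1.76×10⁴ m/s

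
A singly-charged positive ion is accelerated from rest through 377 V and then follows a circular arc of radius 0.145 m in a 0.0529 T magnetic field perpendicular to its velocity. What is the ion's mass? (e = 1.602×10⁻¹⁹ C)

m ≈ 1.25×10⁻²⁶ kg

Combine |q|V = ½mv² and r = mv/(|q|B): eliminate v to get m = qB²r²/(2V).
m = (1.602×10⁻¹⁹)(0.0529)²(0.145)²/(2·377) ≈ 1.25×10⁻²⁶ kg.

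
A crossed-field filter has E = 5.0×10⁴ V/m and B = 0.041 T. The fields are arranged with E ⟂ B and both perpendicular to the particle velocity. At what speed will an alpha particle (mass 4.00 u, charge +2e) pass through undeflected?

Straight-line motion ⇒ electric and magnetic forces cancel, so E = vB.
v = E/B = 5.0×10⁴/0.041 = 1.2×10⁶ m/s.

v = 1.2×10⁶ m/s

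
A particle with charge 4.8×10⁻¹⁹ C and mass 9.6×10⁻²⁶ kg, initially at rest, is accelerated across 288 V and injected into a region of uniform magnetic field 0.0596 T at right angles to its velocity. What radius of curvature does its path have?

Acceleration: |q|V = ½mv² ⇒ v = √(2|q|V/m) = √(2·4.8×10⁻¹⁹·288/9.6×10⁻²⁶) ≈ 5.367×10⁴ m/s.
In the field: r = mv/(|q|B) = (9.6×10⁻²⁶)(5.367×10⁴)/((4.8×10⁻¹⁹)(0.0596)) ≈ 0.180 m.

r ≈ 0.180 m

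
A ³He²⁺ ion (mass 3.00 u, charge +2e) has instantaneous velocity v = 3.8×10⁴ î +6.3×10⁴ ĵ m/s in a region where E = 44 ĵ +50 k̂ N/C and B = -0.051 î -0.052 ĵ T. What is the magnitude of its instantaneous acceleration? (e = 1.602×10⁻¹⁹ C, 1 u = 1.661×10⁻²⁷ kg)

v×B = (0, 0, 1240) N/C.
E + v×B = (0, 44.0, 1290) N/C.
F = q(E + v×B) = (3.204×10⁻¹⁹ C)·(0, 44.0, 1290) = (0, 1.41×10⁻¹⁷, 4.12×10⁻¹⁶) N.
|a| = |F|/m = 4.126×10⁻¹⁶/4.983×10⁻²⁷ ≈ 8.28×10¹⁰ m/s².

|a| ≈ 8.28×10¹⁰ m/s²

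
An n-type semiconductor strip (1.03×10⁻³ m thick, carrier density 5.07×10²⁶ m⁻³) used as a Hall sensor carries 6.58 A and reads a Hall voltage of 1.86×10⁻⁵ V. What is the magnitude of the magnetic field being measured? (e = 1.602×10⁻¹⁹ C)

From V_H = IB/(n e t), B = V_H n e t / I.
B = (1.86×10⁻⁵)(5.07×10²⁶)(1.602×10⁻¹⁹)(1.03×10⁻³)/6.58 ≈ 0.236 T.

B ≈ 0.236 T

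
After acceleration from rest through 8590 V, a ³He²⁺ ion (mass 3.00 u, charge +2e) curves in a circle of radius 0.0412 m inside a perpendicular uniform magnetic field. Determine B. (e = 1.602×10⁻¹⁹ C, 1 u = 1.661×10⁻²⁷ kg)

v = √(2|q|V/m) = √(2·3.204×10⁻¹⁹·8590/4.983×10⁻²⁷) ≈ 1.051×10⁶ m/s.
B = mv/(|q|r) = (4.983×10⁻²⁷)(1.051×10⁶)/((3.204×10⁻¹⁹)(0.0412)) ≈ 0.397 T.

B ≈ 0.397 T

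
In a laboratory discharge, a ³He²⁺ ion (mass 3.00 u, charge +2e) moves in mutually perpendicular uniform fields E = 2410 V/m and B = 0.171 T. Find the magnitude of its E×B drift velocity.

The steady drift has the magnetic force balancing the electric force, so v_d = E/B.
v_d = 2410/0.171 = 1.41×10⁴ m/s.

v_d ≈ 1.41×10⁴ m/s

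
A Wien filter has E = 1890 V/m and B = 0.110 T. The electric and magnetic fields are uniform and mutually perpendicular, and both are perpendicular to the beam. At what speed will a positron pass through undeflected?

v = 1.72×10⁴ m/s

Zero net Lorentz force requires |qE| = |q v×B|, i.e. E = vB.
v = E/B = 1890/0.110 = 1.72×10⁴ m/s.
The result is independent of the particle's charge and mass.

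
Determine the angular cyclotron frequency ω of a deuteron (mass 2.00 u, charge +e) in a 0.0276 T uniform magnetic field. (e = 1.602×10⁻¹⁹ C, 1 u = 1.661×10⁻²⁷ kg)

ω = |q|B/m.
ω = (1.602×10⁻¹⁹)(0.0276)/3.322×10⁻²⁷ ≈ 1.33×10⁶ rad/s.

ω ≈ 1.33×10⁶ rad/s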